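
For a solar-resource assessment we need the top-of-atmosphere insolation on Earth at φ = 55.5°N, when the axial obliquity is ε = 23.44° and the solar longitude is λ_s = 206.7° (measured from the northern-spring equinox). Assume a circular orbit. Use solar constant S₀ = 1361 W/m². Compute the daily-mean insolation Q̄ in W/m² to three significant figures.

Q̄ ≈ 150 W/m²

Solar declination: sin δ = sin ε · sin λ_s = sin 23.44° × sin 206.7° = -0.17873, so δ = -10.296°.
cos H₀ = −tan(+55.5°) tan(-10.296°) = 0.2643, H₀ = 1.3033 rad.
Bracket: H₀ sin φ sin δ + cos φ cos δ sin H₀ = 1.3033×0.82413×-0.17873 + 0.56641×0.98390×0.96444 = -0.191972 + 0.537474 = 0.345502.
Q̄ = (S₀/π) × [bracket] = (1361/π) × 0.345502 = 149.7 W/m².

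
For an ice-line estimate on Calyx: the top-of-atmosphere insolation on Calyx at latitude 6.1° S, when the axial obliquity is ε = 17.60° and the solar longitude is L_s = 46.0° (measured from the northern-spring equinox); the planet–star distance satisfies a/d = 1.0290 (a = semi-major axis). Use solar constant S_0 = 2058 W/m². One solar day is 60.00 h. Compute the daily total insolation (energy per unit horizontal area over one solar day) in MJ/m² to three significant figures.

Solar declination: sin δ = sin ε · sin L_s = sin 17.60° × sin 46.0° = 0.21751, so δ = +12.563°.
cos h₀ = −tan(-6.1°) tan(+12.563°) = 0.0238, h₀ = 1.5470 rad.
Bracket: h₀ sin ϕ sin δ + cos ϕ cos δ sin h₀ = 1.5470×-0.10626×0.21751 + 0.99434×0.97606×0.99972 = -0.035755 + 0.970264 = 0.934509.
Inverse-square distance factor (a/d)² = 1.0290² = 1.058841.
Q̄ = (S_0/π) × 1.058841 × [bracket] = (2058/π) × 1.058841 × 0.934509 = 648.20 W/m².
Daily total = Q̄ × 60.00 h × 3600 s/h = 648.20 × 60.00 × 3600 / 10⁶ = 140.0 MJ/m².

140 MJ/m²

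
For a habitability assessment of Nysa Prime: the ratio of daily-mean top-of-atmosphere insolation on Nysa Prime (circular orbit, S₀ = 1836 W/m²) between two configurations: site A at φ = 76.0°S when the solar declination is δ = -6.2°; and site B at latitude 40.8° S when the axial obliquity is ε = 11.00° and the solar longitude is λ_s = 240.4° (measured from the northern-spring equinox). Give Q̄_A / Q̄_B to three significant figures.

Q̄_A / Q̄_B ≈ 0.463

— Configuration A (φ=-76.0°):
cos H₀ = −tan(-76.0°) tan(-6.200°) = -0.4357, H₀ = 2.0216 rad.
Bracket: H₀ sin φ sin δ + cos φ cos δ sin H₀ = 2.0216×-0.97030×-0.10800 + 0.24192×0.99415×0.90009 = 0.211848 + 0.216476 = 0.428324.
Q̄ = (S₀/π) × [bracket] = (1836/π) × 0.428324 = 250.32 W/m².
— Configuration B (φ=-40.8°):
Solar declination: sin δ = sin ε · sin λ_s = sin 11.00° × sin 240.4° = -0.16591, so δ = -9.550°.
cos H₀ = −tan(-40.8°) tan(-9.550°) = -0.1452, H₀ = 1.7165 rad.
Bracket: H₀ sin φ sin δ + cos φ cos δ sin H₀ = 1.7165×-0.65342×-0.16591 + 0.75700×0.98614×0.98940 = 0.186084 + 0.738595 = 0.924679.
Q̄ = (S₀/π) × [bracket] = (1836/π) × 0.924679 = 540.40 W/m².
Ratio Q̄_A / Q̄_B = 250.32 / 540.40 = 0.4632.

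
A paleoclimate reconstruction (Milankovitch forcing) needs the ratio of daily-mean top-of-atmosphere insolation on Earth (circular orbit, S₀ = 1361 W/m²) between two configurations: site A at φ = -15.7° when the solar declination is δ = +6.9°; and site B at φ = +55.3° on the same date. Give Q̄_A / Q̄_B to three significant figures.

Q̄_A / Q̄_B ≈ 1.24

— Configuration A (φ=-15.7°):
cos H₀ = −tan(-15.7°) tan(+6.900°) = 0.0340, H₀ = 1.5368 rad.
Bracket: H₀ sin φ sin δ + cos φ cos δ sin H₀ = 1.5368×-0.27060×0.12014 + 0.96269×0.99276×0.99942 = -0.049961 + 0.955166 = 0.905205.
Q̄ = (S₀/π) × [bracket] = (1361/π) × 0.905205 = 392.15 W/m².
— Configuration B (φ=+55.3°):
cos H₀ = −tan(+55.3°) tan(+6.900°) = -0.1748, H₀ = 1.7465 rad.
Bracket: H₀ sin φ sin δ + cos φ cos δ sin H₀ = 1.7465×0.82214×0.12014 + 0.56928×0.99276×0.98461 = 0.172505 + 0.556461 = 0.728966.
Q̄ = (S₀/π) × [bracket] = (1361/π) × 0.728966 = 315.80 W/m².
Ratio Q̄_A / Q̄_B = 392.15 / 315.80 = 1.242.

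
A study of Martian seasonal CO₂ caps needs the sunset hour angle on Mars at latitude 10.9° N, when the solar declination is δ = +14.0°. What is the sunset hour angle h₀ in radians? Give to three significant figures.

h₀ = 1.62 rad

cos h₀ = −tan ϕ · tan δ = −tan(+10.9°) × tan(+14.000°) = -0.0480, so h₀ = 1.6188 rad = 92.75°.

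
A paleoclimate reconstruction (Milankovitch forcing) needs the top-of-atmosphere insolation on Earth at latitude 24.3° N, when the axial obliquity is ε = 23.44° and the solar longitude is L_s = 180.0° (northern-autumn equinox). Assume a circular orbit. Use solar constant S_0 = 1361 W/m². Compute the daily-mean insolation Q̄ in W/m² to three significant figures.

Solar declination: sin δ = sin ε · sin L_s = sin 23.44° × sin 180.0° = 0.00000, so δ = +0.000°.
cos h₀ = −tan(+24.3°) tan(+0.000°) = -0.0000, h₀ = 1.5708 rad.
Bracket: h₀ sin ϕ sin δ + cos ϕ cos δ sin h₀ = 1.5708×0.41151×0.00000 + 0.91140×1.00000×1.00000 = 0.000000 + 0.911400 = 0.911400.
Q̄ = (S_0/π) × [bracket] = (1361/π) × 0.911400 = 394.8 W/m².

Q̄ ≈ 395 W/m²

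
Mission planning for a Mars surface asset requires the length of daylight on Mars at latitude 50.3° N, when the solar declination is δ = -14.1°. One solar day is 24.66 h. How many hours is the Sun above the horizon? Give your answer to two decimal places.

cos h₀ = −tan ϕ · tan δ = −tan(+50.3°) × tan(-14.100°) = 0.3026, so h₀ = 1.2634 rad = 72.39°.
Daylight = 2h₀/(2π) × 24.66 h = (1.2634/π) × 24.66 = 9.92 h.

9.92 h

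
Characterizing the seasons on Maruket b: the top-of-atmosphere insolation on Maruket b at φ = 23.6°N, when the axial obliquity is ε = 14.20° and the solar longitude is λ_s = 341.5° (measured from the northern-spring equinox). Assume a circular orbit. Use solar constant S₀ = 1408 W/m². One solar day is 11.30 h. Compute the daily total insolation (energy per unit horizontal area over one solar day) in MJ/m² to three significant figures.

15.8 MJ/m²

Solar declination: sin δ = sin ε · sin λ_s = sin 14.20° × sin 341.5° = -0.07784, so δ = -4.464°.
cos H₀ = −tan(+23.6°) tan(-4.464°) = 0.0341, H₀ = 1.5367 rad.
Bracket: H₀ sin φ sin δ + cos φ cos δ sin H₀ = 1.5367×0.40035×-0.07784 + 0.91636×0.99697×0.99942 = -0.047889 + 0.913054 = 0.865165.
Q̄ = (S₀/π) × [bracket] = (1408/π) × 0.865165 = 387.75 W/m².
Daily total = Q̄ × 11.30 h × 3600 s/h = 387.75 × 11.30 × 3600 / 10⁶ = 15.77 MJ/m².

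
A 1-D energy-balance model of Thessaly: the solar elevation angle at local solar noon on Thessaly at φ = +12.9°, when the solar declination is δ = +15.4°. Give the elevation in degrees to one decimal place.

87.5°

At local noon the hour angle is zero, so the zenith angle equals |φ − δ| = |+12.9° − (+15.400°)| = 2.500°.
Elevation = 90° − 2.500° = 87.5°.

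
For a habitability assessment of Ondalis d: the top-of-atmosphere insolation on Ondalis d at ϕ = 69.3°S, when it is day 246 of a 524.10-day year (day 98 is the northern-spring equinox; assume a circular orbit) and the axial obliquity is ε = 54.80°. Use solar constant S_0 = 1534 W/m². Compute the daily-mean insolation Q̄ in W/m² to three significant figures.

Q̄ ≈ 0.00 W/m²

Solar longitude: L_s = 360° × (246 − 98)/524.10 = 101.660°.
sin δ = sin 54.80° × sin 101.660° = 0.80028, so δ = +53.157°.
cos h₀ = −tan(-69.3°) tan(+53.157°) = 3.5320 ≥ 1 ⇒ polar night, h₀ = 0 and Q̄ = 0.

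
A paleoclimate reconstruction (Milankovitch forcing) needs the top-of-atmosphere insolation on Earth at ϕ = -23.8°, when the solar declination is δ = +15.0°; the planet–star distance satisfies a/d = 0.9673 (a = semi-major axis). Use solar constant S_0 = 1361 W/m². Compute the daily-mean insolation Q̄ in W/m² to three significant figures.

cos h₀ = −tan(-23.8°) tan(+15.000°) = 0.1182, h₀ = 1.4523 rad.
Bracket: h₀ sin ϕ sin δ + cos ϕ cos δ sin h₀ = 1.4523×-0.40355×0.25882 + 0.91496×0.96593×0.99299 = -0.151688 + 0.877592 = 0.725904.
Inverse-square distance factor (a/d)² = 0.9673² = 0.935669.
Q̄ = (S_0/π) × 0.935669 × [bracket] = (1361/π) × 0.935669 × 0.725904 = 294.2 W/m².

Q̄ ≈ 294 W/m²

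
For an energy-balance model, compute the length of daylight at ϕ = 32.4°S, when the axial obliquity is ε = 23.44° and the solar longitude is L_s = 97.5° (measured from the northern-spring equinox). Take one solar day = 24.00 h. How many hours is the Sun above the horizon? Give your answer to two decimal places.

Solar declination: sin δ = sin ε · sin L_s = sin 23.44° × sin 97.5° = 0.39439, so δ = +23.228°.
cos h₀ = −tan ϕ · tan δ = −tan(-32.4°) × tan(+23.228°) = 0.2724, so h₀ = 1.2950 rad = 74.20°.
Daylight = 2h₀/(2π) × 24.00 h = (1.2950/π) × 24.00 = 9.89 h.

9.89 h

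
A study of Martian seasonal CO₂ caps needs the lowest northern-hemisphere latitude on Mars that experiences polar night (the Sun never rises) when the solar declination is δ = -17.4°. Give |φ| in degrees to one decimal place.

Polar night requires cos H₀ = −tan φ tan δ ≥ 1, i.e. tan φ tan δ ≤ −1.
The boundary is |tan φ| · |tan δ| = 1, so |φ| = 90° − |δ| = 90° − 17.4° = 72.6° in the northern hemisphere.

|φ| = 72.6°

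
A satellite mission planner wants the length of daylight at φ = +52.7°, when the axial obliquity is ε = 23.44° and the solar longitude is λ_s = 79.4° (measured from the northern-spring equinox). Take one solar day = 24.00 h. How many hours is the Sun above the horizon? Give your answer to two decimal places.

16.52 h

Solar declination: sin δ = sin ε · sin λ_s = sin 23.44° × sin 79.4° = 0.39100, so δ = +23.017°.
cos H₀ = −tan φ · tan δ = −tan(+52.7°) × tan(+23.017°) = -0.5577, so H₀ = 2.1624 rad = 123.89°.
Daylight = 2H₀/(2π) × 24.00 h = (2.1624/π) × 24.00 = 16.52 h.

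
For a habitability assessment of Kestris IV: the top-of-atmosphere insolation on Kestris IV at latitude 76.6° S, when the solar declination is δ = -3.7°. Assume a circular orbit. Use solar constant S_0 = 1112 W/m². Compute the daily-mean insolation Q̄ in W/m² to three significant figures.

Q̄ ≈ 120 W/m²

cos h₀ = −tan(-76.6°) tan(-3.700°) = -0.2714, h₀ = 1.8457 rad.
Bracket: h₀ sin ϕ sin δ + cos ϕ cos δ sin h₀ = 1.8457×-0.97278×-0.06453 + 0.23175×0.99792×0.96245 = 0.115861 + 0.222584 = 0.338445.
Q̄ = (S_0/π) × [bracket] = (1112/π) × 0.338445 = 119.8 W/m².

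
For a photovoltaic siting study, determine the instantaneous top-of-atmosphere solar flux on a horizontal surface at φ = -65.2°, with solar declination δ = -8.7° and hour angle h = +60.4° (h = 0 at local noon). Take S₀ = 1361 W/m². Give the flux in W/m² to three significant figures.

466 W/m²

cos θ_z = sin φ sin δ + cos φ cos δ cos h = 0.137311 + 0.204801 = 0.342112.
Flux = S₀ · cos θ_z = 1361 × 0.342112 = 465.6 W/m².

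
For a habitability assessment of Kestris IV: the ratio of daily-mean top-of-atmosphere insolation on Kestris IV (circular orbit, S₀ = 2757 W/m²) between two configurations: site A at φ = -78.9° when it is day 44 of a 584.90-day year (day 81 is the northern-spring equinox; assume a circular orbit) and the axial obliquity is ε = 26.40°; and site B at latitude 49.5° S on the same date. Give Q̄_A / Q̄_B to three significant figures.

— Configuration A (φ=-78.9°):
Solar longitude: λ_s = 360° × (44 − 81)/584.90 = -22.773°, i.e. -22.773° + 360° = 337.227°.
sin δ = sin 26.40° × sin 337.227° = -0.17211, so δ = -9.911°.
cos H₀ = −tan(-78.9°) tan(-9.911°) = -0.8905, H₀ = 2.6693 rad.
Bracket: H₀ sin φ sin δ + cos φ cos δ sin H₀ = 2.6693×-0.98129×-0.17211 + 0.19252×0.98508×0.45490 = 0.450818 + 0.086271 = 0.537089.
Q̄ = (S₀/π) × [bracket] = (2757/π) × 0.537089 = 471.34 W/m².
— Configuration B (φ=-49.5°):
cos H₀ = −tan(-49.5°) tan(-9.911°) = -0.2046, H₀ = 1.7768 rad.
Bracket: H₀ sin φ sin δ + cos φ cos δ sin H₀ = 1.7768×-0.76041×-0.17211 + 0.64945×0.98508×0.97885 = 0.232537 + 0.626229 = 0.858766.
Q̄ = (S₀/π) × [bracket] = (2757/π) × 0.858766 = 753.64 W/m².
Ratio Q̄_A / Q̄_B = 471.34 / 753.64 = 0.6254.

Q̄_A / Q̄_B ≈ 0.625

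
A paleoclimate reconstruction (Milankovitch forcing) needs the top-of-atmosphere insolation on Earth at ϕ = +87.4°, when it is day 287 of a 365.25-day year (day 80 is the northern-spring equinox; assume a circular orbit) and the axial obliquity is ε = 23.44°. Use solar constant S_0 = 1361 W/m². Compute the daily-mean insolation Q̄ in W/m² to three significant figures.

Solar longitude: L_s = 360° × (287 − 80)/365.25 = 204.025°.
sin δ = sin 23.44° × sin 204.025° = -0.16195, so δ = -9.320°.
cos h₀ = −tan(+87.4°) tan(-9.320°) = 3.6142 ≥ 1 ⇒ polar night, h₀ = 0 and Q̄ = 0.

Q̄ ≈ 0.00 W/m²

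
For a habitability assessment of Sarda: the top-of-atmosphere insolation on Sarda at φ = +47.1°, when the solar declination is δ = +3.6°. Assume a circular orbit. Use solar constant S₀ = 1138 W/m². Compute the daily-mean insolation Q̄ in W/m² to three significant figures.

cos H₀ = −tan(+47.1°) tan(+3.600°) = -0.0677, H₀ = 1.6386 rad.
Bracket: H₀ sin φ sin δ + cos φ cos δ sin H₀ = 1.6386×0.73254×0.06279 + 0.68072×0.99803×0.99771 = 0.075369 + 0.677823 = 0.753192.
Q̄ = (S₀/π) × [bracket] = (1138/π) × 0.753192 = 272.8 W/m².

Q̄ ≈ 273 W/m²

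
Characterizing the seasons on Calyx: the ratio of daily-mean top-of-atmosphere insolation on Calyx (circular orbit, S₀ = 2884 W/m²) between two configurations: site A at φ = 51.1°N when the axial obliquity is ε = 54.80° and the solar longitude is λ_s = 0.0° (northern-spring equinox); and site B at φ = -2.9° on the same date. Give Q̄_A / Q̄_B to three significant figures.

— Configuration A (φ=+51.1°):
Solar declination: sin δ = sin ε · sin λ_s = sin 54.80° × sin 0.0° = 0.00000, so δ = +0.000°.
cos H₀ = −tan(+51.1°) tan(+0.000°) = -0.0000, H₀ = 1.5708 rad.
Bracket: H₀ sin φ sin δ + cos φ cos δ sin H₀ = 1.5708×0.77824×0.00000 + 0.62796×1.00000×1.00000 = 0.000000 + 0.627960 = 0.627960.
Q̄ = (S₀/π) × [bracket] = (2884/π) × 0.627960 = 576.47 W/m².
— Configuration B (φ=-2.9°):
cos H₀ = −tan(-2.9°) tan(+0.000°) = 0.0000, H₀ = 1.5708 rad.
Bracket: H₀ sin φ sin δ + cos φ cos δ sin H₀ = 1.5708×-0.05059×0.00000 + 0.99872×1.00000×1.00000 = -0.000000 + 0.998720 = 0.998720.
Q̄ = (S₀/π) × [bracket] = (2884/π) × 0.998720 = 916.83 W/m².
Ratio Q̄_A / Q̄_B = 576.47 / 916.83 = 0.6288.

Q̄_A / Q̄_B ≈ 0.629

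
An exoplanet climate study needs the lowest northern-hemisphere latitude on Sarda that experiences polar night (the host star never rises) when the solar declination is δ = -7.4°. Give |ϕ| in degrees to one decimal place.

Polar night requires cos h₀ = −tan ϕ tan δ ≥ 1, i.e. tan ϕ tan δ ≤ −1.
The boundary is |tan ϕ| · |tan δ| = 1, so |ϕ| = 90° − |δ| = 90° − 7.4° = 82.6° in the northern hemisphere.

|ϕ| = 82.6°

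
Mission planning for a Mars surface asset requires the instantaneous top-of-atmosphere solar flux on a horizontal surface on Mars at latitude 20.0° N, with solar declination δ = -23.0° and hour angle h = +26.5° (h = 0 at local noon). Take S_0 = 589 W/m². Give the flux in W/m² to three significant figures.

cos θ_z = sin ϕ sin δ + cos ϕ cos δ cos h = -0.133638 + 0.774111 = 0.640473.
Flux = S_0 · cos θ_z = 589 × 0.640473 = 377.2 W/m².

377 W/m²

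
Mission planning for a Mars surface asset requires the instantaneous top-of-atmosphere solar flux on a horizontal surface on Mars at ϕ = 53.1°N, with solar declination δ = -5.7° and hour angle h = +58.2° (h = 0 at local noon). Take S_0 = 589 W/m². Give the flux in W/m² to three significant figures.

139 W/m²

cos θ_z = sin ϕ sin δ + cos ϕ cos δ cos h = -0.079424 + 0.314831 = 0.235407.
Flux = S_0 · cos θ_z = 589 × 0.235407 = 138.7 W/m².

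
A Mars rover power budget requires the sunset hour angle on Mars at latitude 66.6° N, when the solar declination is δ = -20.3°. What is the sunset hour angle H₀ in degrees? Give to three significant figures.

H₀ = 31.3°

cos H₀ = −tan φ · tan δ = −tan(+66.6°) × tan(-20.300°) = 0.8548, so H₀ = 0.5456 rad = 31.26°.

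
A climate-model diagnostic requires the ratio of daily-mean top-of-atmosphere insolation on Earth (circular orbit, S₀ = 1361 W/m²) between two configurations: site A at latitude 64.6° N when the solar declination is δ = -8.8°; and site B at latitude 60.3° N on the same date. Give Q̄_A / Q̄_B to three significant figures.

— Configuration A (φ=+64.6°):
cos H₀ = −tan(+64.6°) tan(-8.800°) = 0.3260, H₀ = 1.2387 rad.
Bracket: H₀ sin φ sin δ + cos φ cos δ sin H₀ = 1.2387×0.90334×-0.15299 + 0.42894×0.98823×0.94536 = -0.171191 + 0.400730 = 0.229539.
Q̄ = (S₀/π) × [bracket] = (1361/π) × 0.229539 = 99.441 W/m².
— Configuration B (φ=+60.3°):
cos H₀ = −tan(+60.3°) tan(-8.800°) = 0.2714, H₀ = 1.2959 rad.
Bracket: H₀ sin φ sin δ + cos φ cos δ sin H₀ = 1.2959×0.86863×-0.15299 + 0.49546×0.98823×0.96246 = -0.172214 + 0.471248 = 0.299034.
Q̄ = (S₀/π) × [bracket] = (1361/π) × 0.299034 = 129.55 W/m².
Ratio Q̄_A / Q̄_B = 99.441 / 129.55 = 0.7676.

Q̄_A / Q̄_B ≈ 0.768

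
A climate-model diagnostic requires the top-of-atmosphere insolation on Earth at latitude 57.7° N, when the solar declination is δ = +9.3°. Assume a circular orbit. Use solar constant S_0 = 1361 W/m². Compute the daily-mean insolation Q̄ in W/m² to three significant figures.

Q̄ ≈ 329 W/m²

cos h₀ = −tan(+57.7°) tan(+9.300°) = -0.2590, h₀ = 1.8328 rad.
Bracket: h₀ sin ϕ sin δ + cos ϕ cos δ sin h₀ = 1.8328×0.84526×0.16160 + 0.53435×0.98686×0.96587 = 0.250350 + 0.509331 = 0.759681.
Q̄ = (S_0/π) × [bracket] = (1361/π) × 0.759681 = 329.1 W/m².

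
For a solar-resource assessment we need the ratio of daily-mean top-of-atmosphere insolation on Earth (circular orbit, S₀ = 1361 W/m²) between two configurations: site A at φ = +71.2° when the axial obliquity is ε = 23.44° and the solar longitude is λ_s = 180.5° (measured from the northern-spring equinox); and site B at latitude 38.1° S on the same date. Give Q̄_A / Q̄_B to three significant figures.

— Configuration A (φ=+71.2°):
Solar declination: sin δ = sin ε · sin λ_s = sin 23.44° × sin 180.5° = -0.00347, so δ = -0.199°.
cos H₀ = −tan(+71.2°) tan(-0.199°) = 0.0102, H₀ = 1.5606 rad.
Bracket: H₀ sin φ sin δ + cos φ cos δ sin H₀ = 1.5606×0.94665×-0.00347 + 0.32227×0.99999×0.99995 = -0.005126 + 0.322251 = 0.317125.
Q̄ = (S₀/π) × [bracket] = (1361/π) × 0.317125 = 137.38 W/m².
— Configuration B (φ=-38.1°):
cos H₀ = −tan(-38.1°) tan(-0.199°) = -0.0027, H₀ = 1.5735 rad.
Bracket: H₀ sin φ sin δ + cos φ cos δ sin H₀ = 1.5735×-0.61704×-0.00347 + 0.78694×0.99999×1.00000 = 0.003369 + 0.786932 = 0.790301.
Q̄ = (S₀/π) × [bracket] = (1361/π) × 0.790301 = 342.37 W/m².
Ratio Q̄_A / Q̄_B = 137.38 / 342.37 = 0.4013.

Q̄_A / Q̄_B ≈ 0.401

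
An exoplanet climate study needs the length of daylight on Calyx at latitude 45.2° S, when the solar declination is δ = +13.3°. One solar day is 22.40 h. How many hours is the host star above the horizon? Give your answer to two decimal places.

cos H₀ = −tan φ · tan δ = −tan(-45.2°) × tan(+13.300°) = 0.2380, so H₀ = 1.3304 rad = 76.23°.
Daylight = 2H₀/(2π) × 22.40 h = (1.3304/π) × 22.40 = 9.49 h.

9.49 h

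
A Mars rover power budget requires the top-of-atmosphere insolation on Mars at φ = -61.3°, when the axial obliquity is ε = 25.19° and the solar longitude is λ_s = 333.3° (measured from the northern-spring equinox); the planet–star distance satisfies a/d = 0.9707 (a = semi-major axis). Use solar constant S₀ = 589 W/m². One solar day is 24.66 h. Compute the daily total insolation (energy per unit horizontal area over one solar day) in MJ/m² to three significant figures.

12.0 MJ/m²

Solar declination: sin δ = sin ε · sin λ_s = sin 25.19° × sin 333.3° = -0.19124, so δ = -11.025°.
cos H₀ = −tan(-61.3°) tan(-11.025°) = -0.3559, H₀ = 1.9346 rad.
Bracket: H₀ sin φ sin δ + cos φ cos δ sin H₀ = 1.9346×-0.87715×-0.19124 + 0.48022×0.98154×0.93453 = 0.324522 + 0.440496 = 0.765018.
Inverse-square distance factor (a/d)² = 0.9707² = 0.942258.
Q̄ = (S₀/π) × 0.942258 × [bracket] = (589/π) × 0.942258 × 0.765018 = 135.15 W/m².
Daily total = Q̄ × 24.66 h × 3600 s/h = 135.15 × 24.66 × 3600 / 10⁶ = 12.00 MJ/m².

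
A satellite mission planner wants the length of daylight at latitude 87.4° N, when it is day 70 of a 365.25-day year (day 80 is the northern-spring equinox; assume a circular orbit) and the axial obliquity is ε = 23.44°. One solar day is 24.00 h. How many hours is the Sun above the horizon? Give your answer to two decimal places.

Solar longitude: λ_s = 360° × (70 − 80)/365.25 = -9.856°, i.e. -9.856° + 360° = 350.144°.
sin δ = sin 23.44° × sin 350.144° = -0.06809, so δ = -3.904°.
cos H₀ = −tan φ · tan δ = 1.5030 ≥ 1, so the Sun never rises (polar night) and H₀ = 0.
Daylight = 2H₀/(2π) × 24.00 h = (0.0000/π) × 24.00 = 0.00 h.

0.00 h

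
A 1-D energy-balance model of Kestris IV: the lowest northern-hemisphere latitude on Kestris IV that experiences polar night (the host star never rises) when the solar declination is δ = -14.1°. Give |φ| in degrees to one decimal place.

Polar night requires cos H₀ = −tan φ tan δ ≥ 1, i.e. tan φ tan δ ≤ −1.
The boundary is |tan φ| · |tan δ| = 1, so |φ| = 90° − |δ| = 90° − 14.1° = 75.9° in the northern hemisphere.

|φ| = 75.9°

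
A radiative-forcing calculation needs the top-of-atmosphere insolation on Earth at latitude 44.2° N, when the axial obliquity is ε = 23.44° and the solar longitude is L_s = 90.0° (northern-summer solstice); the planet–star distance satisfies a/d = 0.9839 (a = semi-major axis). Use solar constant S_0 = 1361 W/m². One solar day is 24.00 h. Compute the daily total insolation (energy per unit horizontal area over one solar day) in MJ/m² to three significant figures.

41.8 MJ/m²

Solar declination: sin δ = sin ε · sin L_s = sin 23.44° × sin 90.0° = 0.39779, so δ = +23.440°.
cos h₀ = −tan(+44.2°) tan(+23.440°) = -0.4216, h₀ = 2.0060 rad.
Bracket: h₀ sin ϕ sin δ + cos ϕ cos δ sin h₀ = 2.0060×0.69717×0.39779 + 0.71691×0.91748×0.90677 = 0.556318 + 0.596428 = 1.152746.
Inverse-square distance factor (a/d)² = 0.9839² = 0.968059.
Q̄ = (S_0/π) × 0.968059 × [bracket] = (1361/π) × 0.968059 × 1.152746 = 483.44 W/m².
Daily total = Q̄ × 24.00 h × 3600 s/h = 483.44 × 24.00 × 3600 / 10⁶ = 41.77 MJ/m².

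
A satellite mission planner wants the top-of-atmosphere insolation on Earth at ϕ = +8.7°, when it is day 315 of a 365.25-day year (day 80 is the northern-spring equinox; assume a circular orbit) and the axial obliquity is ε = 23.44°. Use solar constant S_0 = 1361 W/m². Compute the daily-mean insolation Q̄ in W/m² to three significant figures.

Q̄ ≈ 375 W/m²

Solar longitude: L_s = 360° × (315 − 80)/365.25 = 231.622°.
sin δ = sin 23.44° × sin 231.622° = -0.31184, so δ = -18.170°.
cos h₀ = −tan(+8.7°) tan(-18.170°) = 0.0502, h₀ = 1.5206 rad.
Bracket: h₀ sin ϕ sin δ + cos ϕ cos δ sin h₀ = 1.5206×0.15126×-0.31184 + 0.98849×0.95013×0.99874 = -0.071725 + 0.938011 = 0.866286.
Q̄ = (S_0/π) × [bracket] = (1361/π) × 0.866286 = 375.3 W/m².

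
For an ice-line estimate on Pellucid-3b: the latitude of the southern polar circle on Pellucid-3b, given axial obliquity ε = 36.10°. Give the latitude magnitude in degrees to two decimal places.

53.90°

The polar circle is the lowest latitude that experiences at least one full rotation of continuous darkness at the northern-summer solstice; it lies at |ϕ| = 90° − ε = 90° − 36.10° = 53.90°.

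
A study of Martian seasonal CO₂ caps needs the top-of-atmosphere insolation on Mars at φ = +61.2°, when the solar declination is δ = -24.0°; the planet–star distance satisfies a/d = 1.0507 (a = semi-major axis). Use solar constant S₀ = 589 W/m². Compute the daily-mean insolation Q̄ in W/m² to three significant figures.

Q̄ ≈ 7.19 W/m²

cos H₀ = −tan(+61.2°) tan(-24.000°) = 0.8099, H₀ = 0.6269 rad.
Bracket: H₀ sin φ sin δ + cos φ cos δ sin H₀ = 0.6269×0.87631×-0.40674 + 0.48175×0.91355×0.58661 = -0.223446 + 0.258169 = 0.034723.
Inverse-square distance factor (a/d)² = 1.0507² = 1.103970.
Q̄ = (S₀/π) × 1.103970 × [bracket] = (589/π) × 1.103970 × 0.034723 = 7.187 W/m².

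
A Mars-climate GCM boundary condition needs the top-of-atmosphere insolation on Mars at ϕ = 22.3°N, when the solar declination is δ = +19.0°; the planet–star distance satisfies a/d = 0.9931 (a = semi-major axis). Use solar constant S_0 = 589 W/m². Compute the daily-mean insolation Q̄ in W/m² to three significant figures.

Q̄ ≈ 199 W/m²

cos h₀ = −tan(+22.3°) tan(+19.000°) = -0.1412, h₀ = 1.7125 rad.
Bracket: h₀ sin ϕ sin δ + cos ϕ cos δ sin h₀ = 1.7125×0.37946×0.32557 + 0.92521×0.94552×0.98998 = 0.211564 + 0.866039 = 1.077603.
Inverse-square distance factor (a/d)² = 0.9931² = 0.986248.
Q̄ = (S_0/π) × 0.986248 × [bracket] = (589/π) × 0.986248 × 1.077603 = 199.3 W/m².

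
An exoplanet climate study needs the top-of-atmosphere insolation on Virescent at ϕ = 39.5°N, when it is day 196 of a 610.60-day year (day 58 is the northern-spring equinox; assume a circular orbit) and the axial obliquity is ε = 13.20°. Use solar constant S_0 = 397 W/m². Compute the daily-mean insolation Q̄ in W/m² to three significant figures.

Solar longitude: L_s = 360° × (196 − 58)/610.60 = 81.363°.
sin δ = sin 13.20° × sin 81.363° = 0.22576, so δ = +13.048°.
cos h₀ = −tan(+39.5°) tan(+13.048°) = -0.1910, h₀ = 1.7630 rad.
Bracket: h₀ sin ϕ sin δ + cos ϕ cos δ sin h₀ = 1.7630×0.63608×0.22576 + 0.77162×0.97418×0.98158 = 0.253169 + 0.737851 = 0.991020.
Q̄ = (S_0/π) × [bracket] = (397/π) × 0.991020 = 125.2 W/m².

Q̄ ≈ 125 W/m²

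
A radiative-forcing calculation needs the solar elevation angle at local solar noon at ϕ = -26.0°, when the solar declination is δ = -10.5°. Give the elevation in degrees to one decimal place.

74.5°

At local noon the hour angle is zero, so the zenith angle equals |ϕ − δ| = |-26.0° − (-10.500°)| = 15.500°.
Elevation = 90° − 15.500° = 74.5°.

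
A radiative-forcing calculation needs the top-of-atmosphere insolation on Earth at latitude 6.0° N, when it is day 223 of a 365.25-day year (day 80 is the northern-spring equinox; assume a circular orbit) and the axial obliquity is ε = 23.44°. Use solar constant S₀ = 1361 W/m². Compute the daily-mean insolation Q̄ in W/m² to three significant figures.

Solar longitude: λ_s = 360° × (223 − 80)/365.25 = 140.945°.
sin δ = sin 23.44° × sin 140.945° = 0.25064, so δ = +14.515°.
cos H₀ = −tan(+6.0°) tan(+14.515°) = -0.0272, H₀ = 1.5980 rad.
Bracket: H₀ sin φ sin δ + cos φ cos δ sin H₀ = 1.5980×0.10453×0.25064 + 0.99452×0.96808×0.99963 = 0.041867 + 0.962419 = 1.004286.
Q̄ = (S₀/π) × [bracket] = (1361/π) × 1.004286 = 435.1 W/m².

Q̄ ≈ 435 W/m²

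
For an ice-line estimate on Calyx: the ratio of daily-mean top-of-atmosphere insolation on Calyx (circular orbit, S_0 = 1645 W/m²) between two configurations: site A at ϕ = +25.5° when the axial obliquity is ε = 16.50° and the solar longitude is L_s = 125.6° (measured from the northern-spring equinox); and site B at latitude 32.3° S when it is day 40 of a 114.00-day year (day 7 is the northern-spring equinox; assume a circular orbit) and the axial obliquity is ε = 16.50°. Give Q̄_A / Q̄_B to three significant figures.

— Configuration A (ϕ=+25.5°):
Solar declination: sin δ = sin ε · sin L_s = sin 16.50° × sin 125.6° = 0.23093, so δ = +13.352°.
cos h₀ = −tan(+25.5°) tan(+13.352°) = -0.1132, h₀ = 1.6842 rad.
Bracket: h₀ sin ϕ sin δ + cos ϕ cos δ sin h₀ = 1.6842×0.43051×0.23093 + 0.90259×0.97297×0.99357 = 0.167439 + 0.872546 = 1.039985.
Q̄ = (S_0/π) × [bracket] = (1645/π) × 1.039985 = 544.56 W/m².
— Configuration B (ϕ=-32.3°):
Solar longitude: L_s = 360° × (40 − 7)/114.00 = 104.211°.
sin δ = sin 16.50° × sin 104.211° = 0.27532, so δ = +15.981°.
cos h₀ = −tan(-32.3°) tan(+15.981°) = 0.1811, h₀ = 1.3887 rad.
Bracket: h₀ sin ϕ sin δ + cos ϕ cos δ sin h₀ = 1.3887×-0.53435×0.27532 + 0.84526×0.96135×0.98347 = -0.204302 + 0.799159 = 0.594857.
Q̄ = (S_0/π) × [bracket] = (1645/π) × 0.594857 = 311.48 W/m².
Ratio Q̄_A / Q̄_B = 544.56 / 311.48 = 1.748.

Q̄_A / Q̄_B ≈ 1.75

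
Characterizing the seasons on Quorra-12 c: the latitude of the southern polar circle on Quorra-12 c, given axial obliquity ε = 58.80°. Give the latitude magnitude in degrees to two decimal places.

The polar circle is the lowest latitude that experiences at least one full rotation of continuous darkness at the northern-summer solstice; it lies at |φ| = 90° − ε = 90° − 58.80° = 31.20°.

31.20°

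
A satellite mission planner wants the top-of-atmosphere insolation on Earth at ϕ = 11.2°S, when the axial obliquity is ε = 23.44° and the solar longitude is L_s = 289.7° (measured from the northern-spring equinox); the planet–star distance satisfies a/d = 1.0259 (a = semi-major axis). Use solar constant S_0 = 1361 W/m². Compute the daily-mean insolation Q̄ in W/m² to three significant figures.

Q̄ ≈ 468 W/m²

Solar declination: sin δ = sin ε · sin L_s = sin 23.44° × sin 289.7° = -0.37451, so δ = -21.994°.
cos h₀ = −tan(-11.2°) tan(-21.994°) = -0.0800, h₀ = 1.6509 rad.
Bracket: h₀ sin ϕ sin δ + cos ϕ cos δ sin h₀ = 1.6509×-0.19423×-0.37451 + 0.98096×0.92722×0.99680 = 0.120088 + 0.906655 = 1.026743.
Inverse-square distance factor (a/d)² = 1.0259² = 1.052471.
Q̄ = (S_0/π) × 1.052471 × [bracket] = (1361/π) × 1.052471 × 1.026743 = 468.1 W/m².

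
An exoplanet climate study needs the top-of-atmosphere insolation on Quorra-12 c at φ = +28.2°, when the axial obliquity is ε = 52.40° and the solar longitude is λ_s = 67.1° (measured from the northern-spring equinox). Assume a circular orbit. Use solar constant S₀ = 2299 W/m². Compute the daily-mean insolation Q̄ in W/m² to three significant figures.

Q̄ ≈ 912 W/m²

Solar declination: sin δ = sin ε · sin λ_s = sin 52.40° × sin 67.1° = 0.72985, so δ = +46.873°.
cos H₀ = −tan(+28.2°) tan(+46.873°) = -0.5725, H₀ = 2.1803 rad.
Bracket: H₀ sin φ sin δ + cos φ cos δ sin H₀ = 2.1803×0.47255×0.72985 + 0.88130×0.68361×0.81993 = 0.751965 + 0.493980 = 1.245945.
Q̄ = (S₀/π) × [bracket] = (2299/π) × 1.245945 = 911.8 W/m².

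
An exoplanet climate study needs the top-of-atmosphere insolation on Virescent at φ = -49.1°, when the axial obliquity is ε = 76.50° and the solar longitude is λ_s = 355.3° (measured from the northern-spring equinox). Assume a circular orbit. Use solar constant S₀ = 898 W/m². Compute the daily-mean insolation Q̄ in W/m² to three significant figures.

Q̄ ≈ 214 W/m²

Solar declination: sin δ = sin ε · sin λ_s = sin 76.50° × sin 355.3° = -0.07967, so δ = -4.570°.
cos H₀ = −tan(-49.1°) tan(-4.570°) = -0.0923, H₀ = 1.6632 rad.
Bracket: H₀ sin φ sin δ + cos φ cos δ sin H₀ = 1.6632×-0.75585×-0.07967 + 0.65474×0.99682×0.99573 = 0.100156 + 0.649871 = 0.750027.
Q̄ = (S₀/π) × [bracket] = (898/π) × 0.750027 = 214.4 W/m².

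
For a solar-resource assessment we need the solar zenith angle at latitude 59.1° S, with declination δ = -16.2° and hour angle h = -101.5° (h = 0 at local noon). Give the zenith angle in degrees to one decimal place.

cos θ_z = sin φ sin δ + cos φ cos δ cos h = 0.239392 + -0.098318 = 0.141074.
θ_z = arccos(0.141074) = 81.9°.

θ_z = 81.9°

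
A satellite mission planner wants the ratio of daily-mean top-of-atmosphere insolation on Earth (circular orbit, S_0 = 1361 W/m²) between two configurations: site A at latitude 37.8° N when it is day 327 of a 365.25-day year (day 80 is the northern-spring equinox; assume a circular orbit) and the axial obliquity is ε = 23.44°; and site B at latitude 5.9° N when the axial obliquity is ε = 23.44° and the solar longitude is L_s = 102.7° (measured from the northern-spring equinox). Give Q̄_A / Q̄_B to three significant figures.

Q̄_A / Q̄_B ≈ 0.437

— Configuration A (ϕ=+37.8°):
Solar longitude: L_s = 360° × (327 − 80)/365.25 = 243.450°.
sin δ = sin 23.44° × sin 243.450° = -0.35584, so δ = -20.845°.
cos h₀ = −tan(+37.8°) tan(-20.845°) = 0.2953, h₀ = 1.2710 rad.
Bracket: h₀ sin ϕ sin δ + cos ϕ cos δ sin h₀ = 1.2710×0.61291×-0.35584 + 0.79016×0.93455×0.95539 = -0.277202 + 0.705502 = 0.428300.
Q̄ = (S_0/π) × [bracket] = (1361/π) × 0.428300 = 185.55 W/m².
— Configuration B (ϕ=+5.9°):
Solar declination: sin δ = sin ε · sin L_s = sin 23.44° × sin 102.7° = 0.38806, so δ = +22.834°.
cos h₀ = −tan(+5.9°) tan(+22.834°) = -0.0435, h₀ = 1.6143 rad.
Bracket: h₀ sin ϕ sin δ + cos ϕ cos δ sin h₀ = 1.6143×0.10279×0.38806 + 0.99470×0.92164×0.99905 = 0.064392 + 0.915884 = 0.980276.
Q̄ = (S_0/π) × [bracket] = (1361/π) × 0.980276 = 424.67 W/m².
Ratio Q̄_A / Q̄_B = 185.55 / 424.67 = 0.4369.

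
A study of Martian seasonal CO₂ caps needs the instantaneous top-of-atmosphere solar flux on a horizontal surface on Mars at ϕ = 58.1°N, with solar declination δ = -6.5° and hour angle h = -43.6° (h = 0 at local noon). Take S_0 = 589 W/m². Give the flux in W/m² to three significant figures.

cos θ_z = sin ϕ sin δ + cos ϕ cos δ cos h = -0.096106 + 0.380220 = 0.284114.
Flux = S_0 · cos θ_z = 589 × 0.284114 = 167.3 W/m².

167 W/m²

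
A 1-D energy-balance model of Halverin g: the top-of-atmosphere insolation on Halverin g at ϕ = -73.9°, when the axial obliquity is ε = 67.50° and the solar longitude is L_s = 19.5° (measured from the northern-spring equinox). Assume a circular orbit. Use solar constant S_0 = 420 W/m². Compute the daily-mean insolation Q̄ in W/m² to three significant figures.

Q̄ ≈ 0.00 W/m²

Solar declination: sin δ = sin ε · sin L_s = sin 67.50° × sin 19.5° = 0.30840, so δ = +17.963°.
cos h₀ = −tan(-73.9°) tan(+17.963°) = 1.1232 ≥ 1 ⇒ polar night, h₀ = 0 and Q̄ = 0.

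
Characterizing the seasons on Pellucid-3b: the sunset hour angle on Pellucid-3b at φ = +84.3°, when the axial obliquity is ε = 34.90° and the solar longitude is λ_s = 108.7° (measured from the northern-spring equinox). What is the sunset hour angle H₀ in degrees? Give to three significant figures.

Solar declination: sin δ = sin ε · sin λ_s = sin 34.90° × sin 108.7° = 0.54194, so δ = +32.816°.
Sunrise equation: cos H₀ = −tan φ · tan δ = -6.4606 ≤ −1, so the host star never sets (polar day) and H₀ = π.

H₀ = 180°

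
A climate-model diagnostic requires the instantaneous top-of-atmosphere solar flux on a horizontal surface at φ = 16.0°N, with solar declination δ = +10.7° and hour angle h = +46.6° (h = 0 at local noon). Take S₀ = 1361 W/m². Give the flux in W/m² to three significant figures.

953 W/m²

cos θ_z = sin φ sin δ + cos φ cos δ cos h = 0.051177 + 0.648987 = 0.700164.
Flux = S₀ · cos θ_z = 1361 × 0.700164 = 952.9 W/m².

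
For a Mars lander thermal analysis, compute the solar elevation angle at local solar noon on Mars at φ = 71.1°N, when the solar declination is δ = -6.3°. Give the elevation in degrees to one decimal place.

12.6°

At local noon the hour angle is zero, so the zenith angle equals |φ − δ| = |+71.1° − (-6.300°)| = 77.400°.
Elevation = 90° − 77.400° = 12.6°.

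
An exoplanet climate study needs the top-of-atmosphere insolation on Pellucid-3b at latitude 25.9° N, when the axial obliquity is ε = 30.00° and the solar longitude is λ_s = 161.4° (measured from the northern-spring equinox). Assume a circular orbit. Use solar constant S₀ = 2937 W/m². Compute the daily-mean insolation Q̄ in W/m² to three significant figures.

Q̄ ≈ 935 W/m²

Solar declination: sin δ = sin ε · sin λ_s = sin 30.00° × sin 161.4° = 0.15948, so δ = +9.177°.
cos H₀ = −tan(+25.9°) tan(+9.177°) = -0.0784, H₀ = 1.6493 rad.
Bracket: H₀ sin φ sin δ + cos φ cos δ sin H₀ = 1.6493×0.43680×0.15948 + 0.89956×0.98720×0.99692 = 0.114892 + 0.885310 = 1.000202.
Q̄ = (S₀/π) × [bracket] = (2937/π) × 1.000202 = 935.1 W/m².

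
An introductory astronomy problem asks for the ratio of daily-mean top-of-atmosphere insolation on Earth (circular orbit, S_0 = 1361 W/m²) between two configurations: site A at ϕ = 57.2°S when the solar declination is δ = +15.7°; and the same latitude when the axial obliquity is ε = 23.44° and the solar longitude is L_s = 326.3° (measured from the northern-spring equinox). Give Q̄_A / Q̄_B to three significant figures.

Q̄_A / Q̄_B ≈ 0.252

— Configuration A (ϕ=-57.2°):
cos h₀ = −tan(-57.2°) tan(+15.700°) = 0.4362, h₀ = 1.1195 rad.
Bracket: h₀ sin ϕ sin δ + cos ϕ cos δ sin h₀ = 1.1195×-0.84057×0.27060 + 0.54171×0.96269×0.89987 = -0.254640 + 0.469281 = 0.214641.
Q̄ = (S_0/π) × [bracket] = (1361/π) × 0.214641 = 92.987 W/m².
— Configuration B (ϕ=-57.2°):
Solar declination: sin δ = sin ε · sin L_s = sin 23.44° × sin 326.3° = -0.22071, so δ = -12.751°.
cos h₀ = −tan(-57.2°) tan(-12.751°) = -0.3511, h₀ = 1.9296 rad.
Bracket: h₀ sin ϕ sin δ + cos ϕ cos δ sin h₀ = 1.9296×-0.84057×-0.22071 + 0.54171×0.97534×0.93632 = 0.357984 + 0.494706 = 0.852690.
Q̄ = (S_0/π) × [bracket] = (1361/π) × 0.852690 = 369.40 W/m².
Ratio Q̄_A / Q̄_B = 92.987 / 369.40 = 0.2517.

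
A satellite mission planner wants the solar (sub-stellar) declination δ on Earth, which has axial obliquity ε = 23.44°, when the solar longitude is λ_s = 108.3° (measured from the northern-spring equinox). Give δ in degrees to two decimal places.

sin δ = sin ε · sin λ_s = sin 23.44° × sin 108.3° = 0.377671.
δ = arcsin(0.377671) = +22.19°.

δ = +22.19°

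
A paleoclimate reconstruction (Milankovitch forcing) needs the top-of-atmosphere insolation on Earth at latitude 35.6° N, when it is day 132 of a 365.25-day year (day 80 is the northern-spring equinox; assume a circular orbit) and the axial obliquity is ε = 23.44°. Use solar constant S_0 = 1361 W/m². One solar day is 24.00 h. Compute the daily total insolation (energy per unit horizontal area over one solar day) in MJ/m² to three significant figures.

40.3 MJ/m²

Solar longitude: L_s = 360° × (132 − 80)/365.25 = 51.253°.
sin δ = sin 23.44° × sin 51.253° = 0.31024, so δ = +18.074°.
cos h₀ = −tan(+35.6°) tan(+18.074°) = -0.2336, h₀ = 1.8066 rad.
Bracket: h₀ sin ϕ sin δ + cos ϕ cos δ sin h₀ = 1.8066×0.58212×0.31024 + 0.81310×0.95066×0.97232 = 0.326266 + 0.751586 = 1.077852.
Q̄ = (S_0/π) × [bracket] = (1361/π) × 1.077852 = 466.95 W/m².
Daily total = Q̄ × 24.00 h × 3600 s/h = 466.95 × 24.00 × 3600 / 10⁶ = 40.34 MJ/m².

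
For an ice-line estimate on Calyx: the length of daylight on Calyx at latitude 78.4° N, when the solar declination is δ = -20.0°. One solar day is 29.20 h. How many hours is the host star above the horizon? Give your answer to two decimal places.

cos H₀ = −tan φ · tan δ = 1.7731 ≥ 1, so the host star never rises (polar night) and H₀ = 0.
Daylight = 2H₀/(2π) × 29.20 h = (0.0000/π) × 29.20 = 0.00 h.

0.00 h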